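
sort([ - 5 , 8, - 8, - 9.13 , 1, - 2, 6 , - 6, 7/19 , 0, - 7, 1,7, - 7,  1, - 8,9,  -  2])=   [ - 9.13,-8,-8, - 7, - 7, -6, - 5, - 2, -2, 0, 7/19,1,1, 1, 6, 7,  8, 9]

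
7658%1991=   1685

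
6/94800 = 1/15800= 0.00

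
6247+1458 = 7705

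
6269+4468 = 10737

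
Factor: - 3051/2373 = - 3^2*7^ ( - 1) = -9/7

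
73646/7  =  10520+6/7 =10520.86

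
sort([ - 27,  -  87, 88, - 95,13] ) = [ - 95, - 87, - 27, 13,88]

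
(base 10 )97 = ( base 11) 89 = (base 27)3g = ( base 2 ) 1100001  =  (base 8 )141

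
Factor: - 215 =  - 5^1*43^1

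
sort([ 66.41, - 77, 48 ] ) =[ - 77, 48 , 66.41] 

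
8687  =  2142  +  6545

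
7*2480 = 17360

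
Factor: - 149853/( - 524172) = 239/836 = 2^( - 2 )*11^( - 1)*19^( - 1)*239^1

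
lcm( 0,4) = 0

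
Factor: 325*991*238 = 76653850  =  2^1 * 5^2*7^1*13^1*17^1*991^1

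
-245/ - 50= 49/10  =  4.90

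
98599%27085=17344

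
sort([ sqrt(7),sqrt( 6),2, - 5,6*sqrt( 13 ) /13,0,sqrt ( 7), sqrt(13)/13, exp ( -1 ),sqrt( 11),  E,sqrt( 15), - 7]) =[ - 7, - 5,0,sqrt (13 )/13  ,  exp ( - 1) , 6*sqrt ( 13 ) /13,2,sqrt (6), sqrt( 7), sqrt(7),  E,sqrt( 11),sqrt( 15 )]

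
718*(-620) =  - 445160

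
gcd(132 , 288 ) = 12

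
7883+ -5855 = 2028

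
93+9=102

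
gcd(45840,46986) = 1146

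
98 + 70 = 168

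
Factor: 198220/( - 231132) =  - 3^(-1)*5^1*53^1*103^( - 1)  =  -265/309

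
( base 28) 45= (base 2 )1110101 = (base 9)140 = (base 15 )7c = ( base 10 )117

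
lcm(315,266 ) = 11970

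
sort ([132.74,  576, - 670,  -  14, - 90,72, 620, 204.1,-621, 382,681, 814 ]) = [-670,-621,- 90,-14 , 72,132.74,  204.1, 382,576, 620, 681,814]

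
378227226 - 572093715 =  - 193866489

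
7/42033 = 7/42033 = 0.00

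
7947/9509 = 7947/9509 = 0.84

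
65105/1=65105 = 65105.00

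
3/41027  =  3/41027=   0.00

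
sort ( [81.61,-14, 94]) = [ - 14,81.61,94]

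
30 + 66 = 96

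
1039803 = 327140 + 712663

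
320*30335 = 9707200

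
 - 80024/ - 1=80024/1=   80024.00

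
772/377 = 2+18/377 = 2.05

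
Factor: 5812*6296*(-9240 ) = -2^8*3^1*5^1*7^1*11^1*787^1*1453^1 = -338113332480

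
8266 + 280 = 8546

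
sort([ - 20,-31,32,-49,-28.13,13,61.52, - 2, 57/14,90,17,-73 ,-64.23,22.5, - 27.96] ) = [ - 73, - 64.23, - 49, - 31, - 28.13, - 27.96, - 20, - 2,57/14, 13,17, 22.5, 32, 61.52,90]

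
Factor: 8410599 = 3^2 *631^1*1481^1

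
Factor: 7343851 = 61^1*120391^1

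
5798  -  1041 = 4757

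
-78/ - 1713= 26/571 = 0.05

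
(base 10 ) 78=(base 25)33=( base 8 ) 116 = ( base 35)28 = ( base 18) 46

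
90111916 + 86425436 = 176537352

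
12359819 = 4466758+7893061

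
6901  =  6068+833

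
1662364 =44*37781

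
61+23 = 84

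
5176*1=5176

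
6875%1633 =343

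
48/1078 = 24/539= 0.04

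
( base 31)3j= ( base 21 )57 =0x70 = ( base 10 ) 112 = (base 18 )64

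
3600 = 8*450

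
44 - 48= - 4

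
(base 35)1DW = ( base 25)2IC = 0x6b0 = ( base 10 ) 1712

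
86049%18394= 12473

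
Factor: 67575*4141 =3^1*5^2*17^1*41^1*53^1*101^1 = 279828075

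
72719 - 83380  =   - 10661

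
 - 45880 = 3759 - 49639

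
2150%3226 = 2150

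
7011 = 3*2337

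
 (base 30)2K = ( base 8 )120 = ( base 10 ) 80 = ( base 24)38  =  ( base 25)35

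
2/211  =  2/211 = 0.01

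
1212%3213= 1212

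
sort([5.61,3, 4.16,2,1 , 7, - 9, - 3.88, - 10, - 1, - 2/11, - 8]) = [ - 10, - 9, - 8, - 3.88, - 1 , - 2/11, 1,  2,3, 4.16,  5.61, 7] 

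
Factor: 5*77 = 385 = 5^1*7^1*11^1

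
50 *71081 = 3554050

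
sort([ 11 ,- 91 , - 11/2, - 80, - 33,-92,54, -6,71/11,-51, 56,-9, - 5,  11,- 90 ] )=[- 92,  -  91,-90,  -  80,-51, - 33, - 9,-6, - 11/2 ,-5,71/11 , 11, 11 , 54, 56 ] 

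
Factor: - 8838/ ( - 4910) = 9/5 = 3^2*5^(-1)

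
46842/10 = 4684 + 1/5 = 4684.20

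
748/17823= 748/17823 = 0.04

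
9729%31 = 26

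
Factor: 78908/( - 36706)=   -  2^1*18353^ ( - 1) *19727^1 = - 39454/18353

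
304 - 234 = 70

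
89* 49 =4361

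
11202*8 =89616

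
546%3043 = 546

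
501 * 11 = 5511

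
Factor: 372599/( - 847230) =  - 409/930 =- 2^( - 1 )*3^( -1)*5^(  -  1)*31^(-1)* 409^1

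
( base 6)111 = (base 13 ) 34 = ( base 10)43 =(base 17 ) 29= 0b101011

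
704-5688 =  - 4984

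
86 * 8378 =720508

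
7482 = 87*86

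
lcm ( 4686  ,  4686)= 4686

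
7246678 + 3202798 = 10449476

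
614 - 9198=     -  8584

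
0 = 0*53606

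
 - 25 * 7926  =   - 198150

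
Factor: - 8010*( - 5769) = 2^1 * 3^4*5^1* 89^1 *641^1 = 46209690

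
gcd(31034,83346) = 2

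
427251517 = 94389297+332862220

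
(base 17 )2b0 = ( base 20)1I5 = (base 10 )765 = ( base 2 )1011111101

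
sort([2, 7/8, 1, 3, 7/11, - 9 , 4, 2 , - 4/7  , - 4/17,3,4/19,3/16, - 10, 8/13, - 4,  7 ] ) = [ - 10, - 9, - 4, - 4/7, -4/17,3/16,4/19, 8/13, 7/11,  7/8, 1, 2,2, 3,3, 4, 7 ]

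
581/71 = 581/71 = 8.18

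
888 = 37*24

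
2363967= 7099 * 333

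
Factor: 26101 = 43^1*607^1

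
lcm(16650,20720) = 932400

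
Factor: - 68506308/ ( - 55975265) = 2^2*3^2*5^(  -  1)*13^1*37^(  -  1 )*443^( - 1 )*683^(  -  1)*146381^1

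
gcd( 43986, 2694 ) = 6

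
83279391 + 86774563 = 170053954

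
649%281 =87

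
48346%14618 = 4492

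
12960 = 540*24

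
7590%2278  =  756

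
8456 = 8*1057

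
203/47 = 4 + 15/47= 4.32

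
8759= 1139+7620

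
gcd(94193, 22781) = 11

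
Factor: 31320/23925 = 72/55 = 2^3*3^2 *5^ (-1 )*11^ (-1 )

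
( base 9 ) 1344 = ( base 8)1764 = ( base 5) 13022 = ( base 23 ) 1L0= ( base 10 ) 1012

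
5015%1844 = 1327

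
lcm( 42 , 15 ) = 210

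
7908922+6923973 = 14832895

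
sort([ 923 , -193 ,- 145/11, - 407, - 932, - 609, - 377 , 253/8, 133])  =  [ - 932, - 609,- 407 ,-377, -193,-145/11,253/8, 133,923]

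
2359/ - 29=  - 82 + 19/29 = - 81.34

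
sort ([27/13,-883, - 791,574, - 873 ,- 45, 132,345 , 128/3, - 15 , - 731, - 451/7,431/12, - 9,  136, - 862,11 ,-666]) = [ - 883, - 873,-862,  -  791 , - 731, - 666,-451/7, - 45  , - 15 , -9,27/13,11,431/12, 128/3,132,136,345,574] 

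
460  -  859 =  - 399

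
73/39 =1 + 34/39 = 1.87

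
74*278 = 20572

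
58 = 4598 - 4540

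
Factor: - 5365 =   -  5^1*29^1*37^1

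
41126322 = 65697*626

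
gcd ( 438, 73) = 73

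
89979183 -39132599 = 50846584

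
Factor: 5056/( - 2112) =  - 3^( - 1)*11^(-1)*79^1 = -79/33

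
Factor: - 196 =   -  2^2*7^2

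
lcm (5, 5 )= 5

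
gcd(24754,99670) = 2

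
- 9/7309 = -9/7309=- 0.00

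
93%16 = 13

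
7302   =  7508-206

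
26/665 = 26/665 = 0.04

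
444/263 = 1 + 181/263 = 1.69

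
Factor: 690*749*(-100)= - 51681000 = -2^3*3^1*5^3*7^1 *23^1*107^1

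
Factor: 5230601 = 5230601^1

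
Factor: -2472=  - 2^3* 3^1 * 103^1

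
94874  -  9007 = 85867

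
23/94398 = 23/94398 = 0.00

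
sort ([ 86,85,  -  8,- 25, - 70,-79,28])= [ - 79, - 70,- 25, - 8 , 28, 85,86]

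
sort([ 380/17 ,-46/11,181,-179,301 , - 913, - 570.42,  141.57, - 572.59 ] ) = [-913, - 572.59, - 570.42, - 179,  -  46/11, 380/17, 141.57,181 , 301 ] 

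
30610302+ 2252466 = 32862768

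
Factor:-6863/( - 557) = 557^( - 1)*6863^1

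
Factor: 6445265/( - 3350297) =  - 5^1 * 1289053^1*3350297^(-1)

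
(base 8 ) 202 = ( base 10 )130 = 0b10000010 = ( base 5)1010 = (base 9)154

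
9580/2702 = 3 + 737/1351 = 3.55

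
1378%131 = 68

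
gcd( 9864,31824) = 72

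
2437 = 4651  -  2214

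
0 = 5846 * 0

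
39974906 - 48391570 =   -  8416664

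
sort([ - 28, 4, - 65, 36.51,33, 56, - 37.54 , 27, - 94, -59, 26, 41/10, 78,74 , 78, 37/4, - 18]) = [-94,-65,-59, -37.54, - 28, - 18, 4,41/10,37/4,26, 27, 33, 36.51, 56,74,78, 78]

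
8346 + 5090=13436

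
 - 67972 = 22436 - 90408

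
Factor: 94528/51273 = 2^6*3^(  -  5)*7^1 = 448/243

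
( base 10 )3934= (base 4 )331132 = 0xf5e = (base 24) 6jm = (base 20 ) 9ge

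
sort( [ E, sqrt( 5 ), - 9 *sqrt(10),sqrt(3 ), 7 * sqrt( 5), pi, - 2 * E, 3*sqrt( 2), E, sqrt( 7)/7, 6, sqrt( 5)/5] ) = [ - 9*sqrt( 10 ), - 2*E, sqrt( 7)/7, sqrt(5) /5,sqrt (3 ), sqrt( 5 ), E, E,pi, 3*sqrt( 2), 6,  7*sqrt ( 5)]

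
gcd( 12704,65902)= 794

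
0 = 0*35554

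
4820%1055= 600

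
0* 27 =0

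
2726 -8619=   -  5893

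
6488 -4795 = 1693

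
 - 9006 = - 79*114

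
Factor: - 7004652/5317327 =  - 2^2*3^1*229^1* 2549^1 * 5317327^( - 1)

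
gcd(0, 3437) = 3437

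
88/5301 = 88/5301 =0.02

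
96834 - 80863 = 15971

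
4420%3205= 1215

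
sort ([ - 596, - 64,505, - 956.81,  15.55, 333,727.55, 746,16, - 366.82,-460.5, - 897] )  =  [ - 956.81, -897, - 596, - 460.5, - 366.82,  -  64,15.55, 16, 333,505,727.55,746 ] 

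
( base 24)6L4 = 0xf7c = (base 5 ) 111324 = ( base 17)dc3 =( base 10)3964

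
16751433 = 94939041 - 78187608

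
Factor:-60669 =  - 3^4*7^1*107^1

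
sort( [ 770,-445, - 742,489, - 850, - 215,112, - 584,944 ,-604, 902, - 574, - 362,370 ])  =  [ - 850, - 742, - 604, - 584, - 574, - 445, - 362,- 215,112, 370,489,770,902,944 ] 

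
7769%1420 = 669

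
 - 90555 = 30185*(-3)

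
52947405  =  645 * 82089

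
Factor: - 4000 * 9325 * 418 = - 15591400000=- 2^6*5^5*11^1*19^1*373^1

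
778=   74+704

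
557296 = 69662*8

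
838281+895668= 1733949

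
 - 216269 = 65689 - 281958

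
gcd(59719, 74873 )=1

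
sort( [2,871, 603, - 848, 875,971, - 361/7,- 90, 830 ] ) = [ -848, - 90,-361/7, 2 , 603,830, 871, 875,971]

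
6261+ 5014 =11275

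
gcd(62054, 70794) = 874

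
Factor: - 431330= - 2^1*5^1*43133^1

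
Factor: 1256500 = 2^2*5^3*7^1*359^1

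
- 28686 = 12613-41299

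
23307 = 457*51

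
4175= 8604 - 4429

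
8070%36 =6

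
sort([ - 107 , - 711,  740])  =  [ - 711, - 107,740]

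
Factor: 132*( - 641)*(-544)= 46028928 = 2^7 * 3^1*11^1*  17^1*641^1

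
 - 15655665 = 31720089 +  - 47375754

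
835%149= 90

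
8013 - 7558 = 455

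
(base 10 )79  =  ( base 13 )61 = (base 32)2f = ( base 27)2P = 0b1001111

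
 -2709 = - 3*903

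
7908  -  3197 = 4711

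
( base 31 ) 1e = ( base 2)101101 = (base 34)1b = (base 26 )1J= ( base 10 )45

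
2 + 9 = 11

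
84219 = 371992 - 287773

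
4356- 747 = 3609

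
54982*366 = 20123412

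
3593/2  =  3593/2 = 1796.50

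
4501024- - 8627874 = 13128898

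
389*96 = 37344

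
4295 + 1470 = 5765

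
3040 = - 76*(  -  40) 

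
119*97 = 11543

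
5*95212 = 476060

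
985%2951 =985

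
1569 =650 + 919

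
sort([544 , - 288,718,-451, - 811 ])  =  [ - 811, - 451, - 288, 544, 718]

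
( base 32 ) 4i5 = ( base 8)11105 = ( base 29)5g8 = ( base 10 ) 4677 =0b1001001000101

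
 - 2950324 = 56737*( - 52 )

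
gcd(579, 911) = 1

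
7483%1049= 140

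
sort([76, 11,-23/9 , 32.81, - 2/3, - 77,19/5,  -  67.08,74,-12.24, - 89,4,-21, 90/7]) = [  -  89 , - 77, - 67.08, - 21,- 12.24, - 23/9,  -  2/3, 19/5 , 4 , 11 , 90/7, 32.81,74, 76]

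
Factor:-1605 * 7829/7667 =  - 3^1*5^1 * 11^( - 1) * 17^( - 1 )*41^( - 1) * 107^1 * 7829^1  =  - 12565545/7667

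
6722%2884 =954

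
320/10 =32   =  32.00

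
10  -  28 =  - 18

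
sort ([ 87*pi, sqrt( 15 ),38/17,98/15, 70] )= [38/17, sqrt( 15 ), 98/15,70,87*pi] 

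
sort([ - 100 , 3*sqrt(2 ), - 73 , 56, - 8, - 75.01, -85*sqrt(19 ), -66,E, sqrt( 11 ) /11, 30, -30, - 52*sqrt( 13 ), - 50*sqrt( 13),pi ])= [ - 85* sqrt(19 ),-52*sqrt(13 ), - 50 * sqrt( 13 ), - 100, - 75.01, - 73,  -  66, - 30,  -  8,sqrt(11 ) /11,E,pi,3*sqrt( 2), 30, 56]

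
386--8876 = 9262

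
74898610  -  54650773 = 20247837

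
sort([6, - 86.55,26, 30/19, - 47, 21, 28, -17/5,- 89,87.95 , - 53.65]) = [ -89, - 86.55, - 53.65,-47 , - 17/5,30/19,  6,21,26, 28, 87.95]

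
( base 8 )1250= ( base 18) 21E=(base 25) 125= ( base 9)835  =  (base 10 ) 680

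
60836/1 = 60836 = 60836.00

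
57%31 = 26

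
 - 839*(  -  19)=15941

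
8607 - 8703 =  -  96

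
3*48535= 145605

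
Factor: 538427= 53^1*10159^1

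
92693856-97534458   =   - 4840602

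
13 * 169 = 2197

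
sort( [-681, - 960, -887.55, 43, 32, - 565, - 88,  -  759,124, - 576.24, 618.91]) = [ - 960, - 887.55, - 759, - 681, - 576.24, - 565,  -  88, 32,43, 124,618.91]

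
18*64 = 1152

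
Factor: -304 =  - 2^4*19^1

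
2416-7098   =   - 4682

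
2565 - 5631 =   -  3066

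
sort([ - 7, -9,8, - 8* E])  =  [ - 8 * E, - 9, - 7,8 ] 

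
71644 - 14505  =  57139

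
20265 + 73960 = 94225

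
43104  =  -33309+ 76413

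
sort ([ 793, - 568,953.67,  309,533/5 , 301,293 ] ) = [  -  568, 533/5,293,301,309,793,953.67 ] 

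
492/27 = 164/9 = 18.22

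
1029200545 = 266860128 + 762340417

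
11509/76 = 151 + 33/76 = 151.43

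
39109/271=39109/271  =  144.31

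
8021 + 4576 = 12597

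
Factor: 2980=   2^2*5^1*149^1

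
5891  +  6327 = 12218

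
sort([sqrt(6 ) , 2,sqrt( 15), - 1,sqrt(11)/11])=[ - 1,sqrt(  11 ) /11, 2,sqrt(6),  sqrt( 15)]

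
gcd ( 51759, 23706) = 27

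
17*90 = 1530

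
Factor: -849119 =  -849119^1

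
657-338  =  319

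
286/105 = 2 + 76/105 = 2.72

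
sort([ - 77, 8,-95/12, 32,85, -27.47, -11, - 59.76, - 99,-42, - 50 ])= [ - 99, - 77,-59.76,-50,-42,-27.47,- 11, -95/12,  8,32,85]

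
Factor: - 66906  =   - 2^1*3^4 * 7^1*59^1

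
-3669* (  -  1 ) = 3669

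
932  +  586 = 1518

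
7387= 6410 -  - 977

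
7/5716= 7/5716 = 0.00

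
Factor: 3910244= 2^2*  13^1*29^1* 2593^1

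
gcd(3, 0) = 3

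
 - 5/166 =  - 1 + 161/166 = - 0.03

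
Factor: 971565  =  3^1 *5^1*7^1  *19^1*487^1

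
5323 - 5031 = 292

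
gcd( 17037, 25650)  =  27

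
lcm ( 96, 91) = 8736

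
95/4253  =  95/4253 = 0.02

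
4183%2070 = 43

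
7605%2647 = 2311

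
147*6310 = 927570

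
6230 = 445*14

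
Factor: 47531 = 11^1*29^1*149^1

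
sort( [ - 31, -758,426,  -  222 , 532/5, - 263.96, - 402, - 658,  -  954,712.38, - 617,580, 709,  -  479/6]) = [ - 954,- 758, - 658,-617, - 402, - 263.96, -222, - 479/6, - 31, 532/5, 426, 580, 709,  712.38]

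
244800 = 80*3060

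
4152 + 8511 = 12663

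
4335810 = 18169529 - 13833719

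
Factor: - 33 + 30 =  - 3 = - 3^1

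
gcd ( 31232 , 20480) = 512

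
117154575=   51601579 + 65552996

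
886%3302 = 886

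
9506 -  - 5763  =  15269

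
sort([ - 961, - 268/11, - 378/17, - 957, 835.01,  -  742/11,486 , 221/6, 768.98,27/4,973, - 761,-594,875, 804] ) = [ - 961, - 957, - 761,- 594, - 742/11, - 268/11, - 378/17,27/4  ,  221/6,486,768.98,804, 835.01,875, 973 ]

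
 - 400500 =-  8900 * 45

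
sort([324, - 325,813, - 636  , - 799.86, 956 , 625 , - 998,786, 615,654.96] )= [ - 998, - 799.86, - 636 ,-325,324,615,625, 654.96,  786,813,956] 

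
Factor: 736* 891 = 655776  =  2^5*3^4*11^1*23^1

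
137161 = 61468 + 75693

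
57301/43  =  1332 + 25/43=1332.58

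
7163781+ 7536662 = 14700443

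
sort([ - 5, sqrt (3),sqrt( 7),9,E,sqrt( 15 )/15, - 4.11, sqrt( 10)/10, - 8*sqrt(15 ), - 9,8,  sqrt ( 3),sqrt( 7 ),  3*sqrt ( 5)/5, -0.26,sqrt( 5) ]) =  [ - 8*sqrt( 15), - 9, - 5, - 4.11, - 0.26,sqrt(15 )/15,sqrt(10 ) /10,3 *sqrt( 5)/5 , sqrt( 3 ),sqrt(  3),sqrt (5), sqrt(7), sqrt( 7 ),E, 8,9]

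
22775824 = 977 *23312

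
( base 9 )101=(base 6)214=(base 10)82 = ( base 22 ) 3g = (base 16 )52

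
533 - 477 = 56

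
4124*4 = 16496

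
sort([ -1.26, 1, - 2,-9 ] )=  [  -  9,-2 , - 1.26,1] 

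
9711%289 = 174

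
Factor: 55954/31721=2^1*101^1*277^1 * 31721^(-1)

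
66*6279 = 414414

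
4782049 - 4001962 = 780087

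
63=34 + 29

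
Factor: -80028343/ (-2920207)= 79^2*12823^1*2920207^( - 1)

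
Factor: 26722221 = 3^1* 43^1*59^1*3511^1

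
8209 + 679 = 8888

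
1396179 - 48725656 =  - 47329477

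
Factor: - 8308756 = -2^2*2077189^1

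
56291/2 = 56291/2= 28145.50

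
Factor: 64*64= 2^12=   4096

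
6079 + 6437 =12516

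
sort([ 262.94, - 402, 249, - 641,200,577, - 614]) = [-641 , - 614, - 402,200,249, 262.94, 577 ] 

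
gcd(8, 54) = 2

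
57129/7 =8161 + 2/7 =8161.29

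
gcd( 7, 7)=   7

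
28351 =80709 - 52358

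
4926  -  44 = 4882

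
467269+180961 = 648230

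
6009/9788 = 6009/9788 = 0.61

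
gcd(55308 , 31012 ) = 4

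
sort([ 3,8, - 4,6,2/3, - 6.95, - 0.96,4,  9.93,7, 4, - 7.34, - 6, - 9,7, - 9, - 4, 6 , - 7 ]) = [ - 9, - 9, - 7.34,- 7, - 6.95, - 6, - 4,-4, - 0.96,2/3 , 3,4,4,6,6,7,7,8,9.93 ] 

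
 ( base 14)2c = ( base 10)40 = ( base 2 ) 101000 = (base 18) 24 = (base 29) 1b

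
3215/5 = 643 = 643.00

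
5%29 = 5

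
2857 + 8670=11527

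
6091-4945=1146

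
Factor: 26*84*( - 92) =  - 2^5*3^1*7^1*13^1 * 23^1 = - 200928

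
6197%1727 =1016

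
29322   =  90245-60923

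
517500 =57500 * 9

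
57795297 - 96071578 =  - 38276281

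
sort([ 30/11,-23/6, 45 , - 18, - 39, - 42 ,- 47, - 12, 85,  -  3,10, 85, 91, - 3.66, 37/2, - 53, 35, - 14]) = [ - 53, - 47, - 42, - 39, - 18, - 14, - 12, - 23/6, - 3.66, - 3,30/11,  10, 37/2,  35, 45,85,  85, 91] 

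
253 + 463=716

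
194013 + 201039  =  395052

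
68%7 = 5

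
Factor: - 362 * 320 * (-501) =58035840 = 2^7 * 3^1 * 5^1*167^1*181^1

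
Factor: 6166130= 2^1 * 5^1 *109^1* 5657^1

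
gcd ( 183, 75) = 3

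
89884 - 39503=50381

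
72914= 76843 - 3929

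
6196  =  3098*2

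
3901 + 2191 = 6092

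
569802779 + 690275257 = 1260078036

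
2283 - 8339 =  -  6056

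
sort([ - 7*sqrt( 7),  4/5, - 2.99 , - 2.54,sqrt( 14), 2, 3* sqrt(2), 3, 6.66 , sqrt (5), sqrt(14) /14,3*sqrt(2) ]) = [ - 7 * sqrt(7), - 2.99, - 2.54, sqrt(14)/14 , 4/5, 2,  sqrt (5 ), 3, sqrt(14), 3* sqrt( 2) , 3 * sqrt( 2 ), 6.66]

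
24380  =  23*1060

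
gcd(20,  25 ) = 5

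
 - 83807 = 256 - 84063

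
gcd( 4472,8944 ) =4472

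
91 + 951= 1042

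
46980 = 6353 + 40627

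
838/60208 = 419/30104 =0.01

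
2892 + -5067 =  - 2175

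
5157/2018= 2 + 1121/2018 = 2.56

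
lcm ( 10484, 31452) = 31452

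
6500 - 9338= -2838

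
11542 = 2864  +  8678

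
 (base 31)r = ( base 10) 27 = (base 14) 1D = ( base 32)r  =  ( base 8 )33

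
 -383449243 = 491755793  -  875205036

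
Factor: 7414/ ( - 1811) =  - 2^1*11^1*337^1*1811^( - 1 ) 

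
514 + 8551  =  9065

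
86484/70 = 43242/35 = 1235.49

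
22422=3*7474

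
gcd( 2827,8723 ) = 11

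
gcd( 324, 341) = 1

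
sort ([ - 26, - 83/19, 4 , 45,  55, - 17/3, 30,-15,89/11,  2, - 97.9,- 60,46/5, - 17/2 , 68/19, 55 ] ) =[-97.9,-60, - 26, - 15 , - 17/2, - 17/3, - 83/19,2,68/19,4 , 89/11,46/5, 30, 45, 55, 55] 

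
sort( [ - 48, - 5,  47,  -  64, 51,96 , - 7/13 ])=[ - 64 ,-48, - 5,-7/13,47,  51, 96 ] 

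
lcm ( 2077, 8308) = 8308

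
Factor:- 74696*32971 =- 2^3 * 9337^1* 32971^1 = - 2462801816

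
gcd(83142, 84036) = 894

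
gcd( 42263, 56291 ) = 1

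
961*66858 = 64250538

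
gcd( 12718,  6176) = 2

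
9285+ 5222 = 14507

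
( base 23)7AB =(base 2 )111101101000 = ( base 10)3944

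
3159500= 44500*71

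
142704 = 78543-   -  64161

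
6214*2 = 12428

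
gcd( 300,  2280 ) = 60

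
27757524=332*83607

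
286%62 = 38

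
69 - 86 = -17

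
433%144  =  1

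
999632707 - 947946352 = 51686355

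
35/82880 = 1/2368 = 0.00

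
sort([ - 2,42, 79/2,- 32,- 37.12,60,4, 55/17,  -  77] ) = [ - 77, - 37.12, - 32,  -  2, 55/17,4, 79/2, 42, 60]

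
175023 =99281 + 75742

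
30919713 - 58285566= -27365853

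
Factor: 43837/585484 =59/788 = 2^(  -  2)*59^1 * 197^( - 1 )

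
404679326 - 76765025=327914301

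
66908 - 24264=42644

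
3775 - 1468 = 2307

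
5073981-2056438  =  3017543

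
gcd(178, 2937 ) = 89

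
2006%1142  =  864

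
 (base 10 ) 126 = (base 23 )5B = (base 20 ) 66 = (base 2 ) 1111110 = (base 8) 176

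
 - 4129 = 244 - 4373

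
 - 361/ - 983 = 361/983 = 0.37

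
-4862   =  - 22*221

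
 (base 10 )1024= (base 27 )1ap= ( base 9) 1357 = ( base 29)169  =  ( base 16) 400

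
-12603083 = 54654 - 12657737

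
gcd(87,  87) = 87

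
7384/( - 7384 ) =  - 1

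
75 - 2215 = -2140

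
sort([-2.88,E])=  [ - 2.88,E] 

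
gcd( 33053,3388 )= 1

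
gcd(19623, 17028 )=3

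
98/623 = 14/89=0.16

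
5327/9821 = 761/1403 = 0.54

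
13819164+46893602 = 60712766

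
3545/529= 6 + 371/529 = 6.70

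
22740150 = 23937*950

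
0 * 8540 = 0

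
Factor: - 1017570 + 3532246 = 2^2*131^1*4799^1= 2514676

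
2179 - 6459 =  - 4280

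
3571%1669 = 233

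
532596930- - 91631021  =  624227951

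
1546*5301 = 8195346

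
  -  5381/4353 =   -  5381/4353= - 1.24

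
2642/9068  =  1321/4534 = 0.29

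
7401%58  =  35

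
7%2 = 1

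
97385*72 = 7011720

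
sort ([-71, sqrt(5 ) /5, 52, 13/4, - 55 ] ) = [ - 71, -55,sqrt( 5 )/5,13/4,  52 ]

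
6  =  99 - 93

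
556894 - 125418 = 431476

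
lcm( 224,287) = 9184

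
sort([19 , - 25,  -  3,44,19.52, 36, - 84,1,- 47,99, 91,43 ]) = [ - 84, - 47 , - 25, - 3,1, 19, 19.52,36,43,44, 91, 99]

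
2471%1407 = 1064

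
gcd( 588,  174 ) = 6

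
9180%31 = 4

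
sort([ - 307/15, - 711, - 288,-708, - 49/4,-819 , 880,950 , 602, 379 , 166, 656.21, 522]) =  [ -819 , - 711, - 708, - 288, - 307/15, - 49/4,166, 379,522,602,656.21,880,  950]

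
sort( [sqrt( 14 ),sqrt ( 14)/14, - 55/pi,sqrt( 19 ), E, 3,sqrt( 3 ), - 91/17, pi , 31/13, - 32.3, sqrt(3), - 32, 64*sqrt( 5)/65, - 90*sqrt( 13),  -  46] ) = [  -  90*sqrt(13), - 46, - 32.3, - 32, - 55/pi, - 91/17 , sqrt( 14) /14, sqrt(3 ), sqrt(3), 64*sqrt( 5)/65, 31/13,E,  3, pi, sqrt( 14), sqrt(  19)] 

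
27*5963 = 161001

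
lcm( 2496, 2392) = 57408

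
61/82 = 61/82 = 0.74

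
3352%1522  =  308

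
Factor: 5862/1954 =3 = 3^1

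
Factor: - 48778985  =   -5^1 * 19^1 * 43^1*11941^1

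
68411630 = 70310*973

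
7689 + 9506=17195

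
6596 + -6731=-135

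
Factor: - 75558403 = - 37^1*101^1 * 20219^1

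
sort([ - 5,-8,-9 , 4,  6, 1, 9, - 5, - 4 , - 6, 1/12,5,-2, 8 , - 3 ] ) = [ - 9, - 8, - 6,  -  5,-5, - 4, - 3 ,-2,1/12,1,4,  5, 6, 8, 9] 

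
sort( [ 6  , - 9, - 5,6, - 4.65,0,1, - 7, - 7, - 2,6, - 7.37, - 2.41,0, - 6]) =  [ - 9, - 7.37, - 7,- 7, - 6, - 5, - 4.65, - 2.41,- 2,0, 0 , 1,6,6, 6 ]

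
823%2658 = 823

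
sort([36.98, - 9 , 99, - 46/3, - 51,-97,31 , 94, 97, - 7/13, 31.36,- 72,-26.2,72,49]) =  [- 97,-72,-51, - 26.2, - 46/3,-9,- 7/13,31,31.36, 36.98, 49,72,94,97,99]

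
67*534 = 35778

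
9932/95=104 + 52/95 = 104.55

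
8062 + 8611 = 16673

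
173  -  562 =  - 389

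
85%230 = 85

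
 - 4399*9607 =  - 42261193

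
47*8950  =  420650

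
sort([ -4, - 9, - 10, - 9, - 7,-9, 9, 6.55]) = [ - 10, - 9,  -  9,  -  9, - 7, - 4,6.55,9] 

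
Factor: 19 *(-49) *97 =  - 7^2*19^1*97^1 = - 90307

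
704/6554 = 352/3277 = 0.11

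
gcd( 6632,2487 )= 829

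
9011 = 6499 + 2512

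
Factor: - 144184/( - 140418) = 2^2 * 3^( - 2)*29^( -1)*67^1 = 268/261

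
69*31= 2139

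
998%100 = 98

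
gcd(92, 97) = 1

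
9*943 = 8487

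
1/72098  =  1/72098 = 0.00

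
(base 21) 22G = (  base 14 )4B2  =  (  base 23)1HK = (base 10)940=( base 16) 3AC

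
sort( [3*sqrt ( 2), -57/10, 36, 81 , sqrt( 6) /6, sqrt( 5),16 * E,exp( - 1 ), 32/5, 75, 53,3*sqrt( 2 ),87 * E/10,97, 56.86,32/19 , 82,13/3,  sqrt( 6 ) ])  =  [ -57/10, exp(-1 ), sqrt( 6)/6,32/19,sqrt( 5 ) , sqrt( 6),3*sqrt( 2 ) , 3*sqrt( 2 ),13/3,32/5,87*E/10,36, 16*E,53,56.86,75,81,82, 97 ] 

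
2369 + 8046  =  10415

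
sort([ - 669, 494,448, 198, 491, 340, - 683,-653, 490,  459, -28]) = [ - 683 , - 669, - 653, - 28,198, 340 , 448, 459, 490,491, 494] 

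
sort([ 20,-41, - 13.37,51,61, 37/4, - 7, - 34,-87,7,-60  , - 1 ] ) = [ - 87 ,-60, - 41, - 34, - 13.37, - 7, - 1,  7 , 37/4,20,51,61]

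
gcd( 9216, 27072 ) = 576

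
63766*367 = 23402122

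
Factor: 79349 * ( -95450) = -7573862050 = -2^1*5^2* 23^1*83^1 *79349^1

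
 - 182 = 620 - 802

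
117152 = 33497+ 83655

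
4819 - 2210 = 2609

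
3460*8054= 27866840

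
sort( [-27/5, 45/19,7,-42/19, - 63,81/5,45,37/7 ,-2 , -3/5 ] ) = [-63 ,- 27/5,-42/19, - 2, -3/5 , 45/19,37/7,7,81/5, 45 ] 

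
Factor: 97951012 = 2^2 * 101^1 * 242453^1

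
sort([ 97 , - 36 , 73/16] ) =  [  -  36, 73/16,97]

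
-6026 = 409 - 6435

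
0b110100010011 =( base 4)310103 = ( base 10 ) 3347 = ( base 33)32E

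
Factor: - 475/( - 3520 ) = 95/704= 2^( - 6)*5^1*11^ ( - 1) * 19^1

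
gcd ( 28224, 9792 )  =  576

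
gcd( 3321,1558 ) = 41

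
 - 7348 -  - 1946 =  - 5402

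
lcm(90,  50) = 450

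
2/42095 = 2/42095 = 0.00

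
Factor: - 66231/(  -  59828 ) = 2^(- 2)*3^3* 11^1* 223^1*14957^( - 1) 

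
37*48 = 1776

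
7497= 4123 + 3374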